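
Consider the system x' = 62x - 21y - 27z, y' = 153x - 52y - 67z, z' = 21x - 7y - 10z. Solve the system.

Coefficient matrix A = [[62, -21, -27], [153, -52, -67], [21, -7, -10]].
det(A - λI) = 0 gives eigenvalues λ = -1, -3, 4.
For λ=-1: eigenvector (1,3,0).
For λ=-3: eigenvector (3,8,1).
For λ=4: eigenvector (3,7,1).
General solution: c_1e^(-t)(1,3,0) + c_2e^(-3t)(3,8,1) + c_3e^(4t)(3,7,1).

x(t) = c_1e^(-t) + 3c_2e^(-3t) + 3c_3e^(4t), y(t) = 3c_1e^(-t) + 8c_2e^(-3t) + 7c_3e^(4t), z(t) = c_2e^(-3t) + c_3e^(4t)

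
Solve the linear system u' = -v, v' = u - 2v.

Coefficient matrix A = [[0, -1], [1, -2]].
Characteristic polynomial det(A - λI) = λ^2 + 2λ + 1 = 0.
Single eigenvalue λ = -1 with algebraic multiplicity 2.
Eigenvector v = (1,1); generalized eigenvector w with (A-λI)w=v is (-1,-2).
General solution: e^(-t)[c_1·v + c_2·(t·v + w)].

u(t) = c_1e^(-t) + c_2te^(-t) - c_2e^(-t), v(t) = c_1e^(-t) + c_2te^(-t) - 2c_2e^(-t)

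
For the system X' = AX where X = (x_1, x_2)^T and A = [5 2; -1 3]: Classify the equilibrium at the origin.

A = [[5,2],[-1,3]]; det(A-λI) = λ^2 - 8λ + 17.
λ = 4 ± i: positive real part.

unstable spiral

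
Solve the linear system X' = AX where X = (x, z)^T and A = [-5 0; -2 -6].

x(t) = -c_2e^(-5t), z(t) = -c_1e^(-6t) + 2c_2e^(-5t)

Coefficient matrix A = [[-5, 0], [-2, -6]].
Characteristic polynomial det(A - λI) = λ^2 + 11λ + 30 = 0.
Eigenvalues λ = -6, -5.
For λ=-6: (A-λI) row 1 is [1, 0], so an eigenvector is (0, -1).
For λ=-5: (A-λI) row 2 is [-2, -1], so an eigenvector is (-1, 2).
General solution: c_1e^(-6t)(0,-1) + c_2e^(-5t)(-1,2).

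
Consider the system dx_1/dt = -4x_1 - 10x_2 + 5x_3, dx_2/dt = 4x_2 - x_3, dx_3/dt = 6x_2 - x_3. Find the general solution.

Coefficient matrix A = [[-4, -10, 5], [0, 4, -1], [0, 6, -1]].
det(A - λI) = 0 gives eigenvalues λ = -4, 2, 1.
For λ=-4: eigenvector (1,0,0).
For λ=2: eigenvector (0,1,2).
For λ=1: eigenvector (1,1,3).
General solution: c_1e^(-4t)(1,0,0) + c_2e^(2t)(0,1,2) + c_3e^(t)(1,1,3).

x_1(t) = c_1e^(-4t) + c_3e^(t), x_2(t) = c_2e^(2t) + c_3e^(t), x_3(t) = 2c_2e^(2t) + 3c_3e^(t)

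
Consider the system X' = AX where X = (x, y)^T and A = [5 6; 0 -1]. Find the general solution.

Coefficient matrix A = [[5, 6], [0, -1]].
Characteristic polynomial det(A - λI) = λ^2 - 4λ - 5 = 0.
Eigenvalues λ = -1, 5.
For λ=-1: (A-λI) row 1 is [6, 6], so an eigenvector is (1, -1).
For λ=5: (A-λI) row 1 is [0, 6], so an eigenvector is (1, 0).
General solution: C_1e^(-t)(1,-1) + C_2e^(5t)(1,0).

x(t) = C_1e^(-t) + C_2e^(5t), y(t) = -C_1e^(-t)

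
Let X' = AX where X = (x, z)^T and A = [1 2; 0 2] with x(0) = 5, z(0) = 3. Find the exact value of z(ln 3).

A = [[1,2],[0,2]]; eigenvalues λ = 2, 1.
Eigenvectors: (2,1) for λ=2, (-1,0) for λ=1.
From the initial condition, c_1 = 3, c_2 = 1.
z(ln 3) = (3)(3^2)(1) + (1)(3^1)(0) = 27.

27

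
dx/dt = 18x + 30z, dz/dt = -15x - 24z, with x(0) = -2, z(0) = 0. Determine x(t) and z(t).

x(t) = -14e^(-3t)sin(3t) - 2e^(-3t)cos(3t), z(t) = 10e^(-3t)sin(3t)

Coefficient matrix A = [[18, 30], [-15, -24]].
Characteristic polynomial det(A - λI) = λ^2 + 6λ + 18 = 0.
Eigenvalues λ = -3 ± 3i (complex conjugate pair).
For λ=-3+3i: an eigenvector is (-3,2) - i(-1,1) = (-3 + i, 2 - i).
A real fundamental pair from Re and Im of e^((-3+3i)t)v: X_1 = e^(-3t)(cos(3t)·(-3,2) + sin(3t)·(-1,1)), X_2 = e^(-3t)(sin(3t)·(-3,2) - cos(3t)·(-1,1)).
General solution: K_1X_1 + K_2X_2.
Applying x(0)=-2, z(0)=0 gives K_1=2, K_2=4.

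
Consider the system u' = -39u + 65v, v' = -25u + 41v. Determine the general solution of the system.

Coefficient matrix A = [[-39, 65], [-25, 41]].
Characteristic polynomial det(A - λI) = λ^2 - 2λ + 26 = 0.
Eigenvalues λ = 1 ± 5i (complex conjugate pair).
For λ=1+5i: an eigenvector is (3,2) - i(2,1) = (3 - 2i, 2 - i).
A real fundamental pair from Re and Im of e^((1+5i)t)v: X_1 = e^(t)(cos(5t)·(3,2) + sin(5t)·(2,1)), X_2 = e^(t)(sin(5t)·(3,2) - cos(5t)·(2,1)).
General solution: C_1X_1 + C_2X_2.

u(t) = 2C_1e^(t)sin(5t) + 3C_1e^(t)cos(5t) + 3C_2e^(t)sin(5t) - 2C_2e^(t)cos(5t), v(t) = C_1e^(t)sin(5t) + 2C_1e^(t)cos(5t) + 2C_2e^(t)sin(5t) - C_2e^(t)cos(5t)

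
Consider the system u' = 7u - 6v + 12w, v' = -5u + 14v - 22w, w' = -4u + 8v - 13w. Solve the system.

u(t) = c_1e^(t) - 2c_2e^(4t), v(t) = -3c_1e^(t) - c_2e^(4t) + 2c_3e^(3t), w(t) = -2c_1e^(t) + c_3e^(3t)

Coefficient matrix A = [[7, -6, 12], [-5, 14, -22], [-4, 8, -13]].
det(A - λI) = 0 gives eigenvalues λ = 1, 4, 3.
For λ=1: eigenvector (1,-3,-2).
For λ=4: eigenvector (-2,-1,0).
For λ=3: eigenvector (0,2,1).
General solution: c_1e^(t)(1,-3,-2) + c_2e^(4t)(-2,-1,0) + c_3e^(3t)(0,2,1).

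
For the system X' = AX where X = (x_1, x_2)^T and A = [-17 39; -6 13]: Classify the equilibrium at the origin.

A = [[-17,39],[-6,13]]; det(A-λI) = λ^2 + 4λ + 13.
λ = -2 ± 3i: negative real part.

stable spiral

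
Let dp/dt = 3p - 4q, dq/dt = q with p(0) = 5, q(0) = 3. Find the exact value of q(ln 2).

6

A = [[3,-4],[0,1]]; eigenvalues λ = 3, 1.
Eigenvectors: (-1,0) for λ=3, (-2,-1) for λ=1.
From the initial condition, c_1 = 1, c_2 = -3.
q(ln 2) = (1)(2^3)(0) + (-3)(2^1)(-1) = 6.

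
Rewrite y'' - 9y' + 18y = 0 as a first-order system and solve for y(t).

Let x_1 = y, x_2 = y'. Then x_1' = x_2 and x_2' = -18x_1 + 9x_2.
A = [[0,1],[-18,9]]; det(A-λI) = λ^2 - 9λ + 18.
Eigenvalues λ = 3, 6 with eigenvectors (1,3), (1,6).

y(t) = c_1e^(3t) + c_2e^(6t)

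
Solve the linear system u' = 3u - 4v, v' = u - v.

Coefficient matrix A = [[3, -4], [1, -1]].
Characteristic polynomial det(A - λI) = λ^2 - 2λ + 1 = 0.
Single eigenvalue λ = 1 with algebraic multiplicity 2.
Eigenvector v = (2,1); generalized eigenvector w with (A-λI)w=v is (1,0).
General solution: e^(t)[K_1·v + K_2·(t·v + w)].

u(t) = 2K_1e^(t) + 2K_2te^(t) + K_2e^(t), v(t) = K_1e^(t) + K_2te^(t)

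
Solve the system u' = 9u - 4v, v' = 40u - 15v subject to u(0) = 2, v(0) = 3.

Coefficient matrix A = [[9, -4], [40, -15]].
Characteristic polynomial det(A - λI) = λ^2 + 6λ + 25 = 0.
Eigenvalues λ = -3 ± 4i (complex conjugate pair).
For λ=-3+4i: an eigenvector is (-1,-3) - i(0,-1) = (-1, -3 + i).
A real fundamental pair from Re and Im of e^((-3+4i)t)v: X_1 = e^(-3t)(cos(4t)·(-1,-3) + sin(4t)·(0,-1)), X_2 = e^(-3t)(sin(4t)·(-1,-3) - cos(4t)·(0,-1)).
General solution: K_1X_1 + K_2X_2.
Applying u(0)=2, v(0)=3 gives K_1=-2, K_2=-3.

u(t) = 3e^(-3t)sin(4t) + 2e^(-3t)cos(4t), v(t) = 11e^(-3t)sin(4t) + 3e^(-3t)cos(4t)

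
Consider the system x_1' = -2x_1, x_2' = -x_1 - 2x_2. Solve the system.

x_1(t) = K_2e^(-2t), x_2(t) = -K_1e^(-2t) - K_2te^(-2t) - K_2e^(-2t)

Coefficient matrix A = [[-2, 0], [-1, -2]].
Characteristic polynomial det(A - λI) = λ^2 + 4λ + 4 = 0.
Single eigenvalue λ = -2 with algebraic multiplicity 2.
Eigenvector v = (0,-1); generalized eigenvector w with (A-λI)w=v is (1,-1).
General solution: e^(-2t)[K_1·v + K_2·(t·v + w)].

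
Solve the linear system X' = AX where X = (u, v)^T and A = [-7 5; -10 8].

u(t) = c_1e^(-2t) - c_2e^(3t), v(t) = c_1e^(-2t) - 2c_2e^(3t)

Coefficient matrix A = [[-7, 5], [-10, 8]].
Characteristic polynomial det(A - λI) = λ^2 - λ - 6 = 0.
Eigenvalues λ = -2, 3.
For λ=-2: (A-λI) row 1 is [-5, 5], so an eigenvector is (1, 1).
For λ=3: (A-λI) row 1 is [-10, 5], so an eigenvector is (-1, -2).
General solution: c_1e^(-2t)(1,1) + c_2e^(3t)(-1,-2).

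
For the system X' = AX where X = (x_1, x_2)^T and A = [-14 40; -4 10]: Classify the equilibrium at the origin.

A = [[-14,40],[-4,10]]; det(A-λI) = λ^2 + 4λ + 20.
λ = -2 ± 4i: negative real part.

stable spiral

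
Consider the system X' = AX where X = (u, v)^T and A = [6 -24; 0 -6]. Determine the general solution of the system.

u(t) = -c_1e^(6t) - 2c_2e^(-6t), v(t) = -c_2e^(-6t)

Coefficient matrix A = [[6, -24], [0, -6]].
Characteristic polynomial det(A - λI) = λ^2 - 36 = 0.
Eigenvalues λ = 6, -6.
For λ=6: (A-λI) row 1 is [0, -24], so an eigenvector is (-1, 0).
For λ=-6: (A-λI) row 1 is [12, -24], so an eigenvector is (-2, -1).
General solution: c_1e^(6t)(-1,0) + c_2e^(-6t)(-2,-1).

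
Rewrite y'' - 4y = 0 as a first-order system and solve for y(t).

Let x_1 = y, x_2 = y'. Then x_1' = x_2 and x_2' = 4x_1.
A = [[0,1],[4,0]]; det(A-λI) = λ^2 - 4.
Eigenvalues λ = -2, 2 with eigenvectors (1,-2), (1,2).

y(t) = C_1e^(-2t) + C_2e^(2t)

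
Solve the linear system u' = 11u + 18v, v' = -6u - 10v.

Coefficient matrix A = [[11, 18], [-6, -10]].
Characteristic polynomial det(A - λI) = λ^2 - λ - 2 = 0.
Eigenvalues λ = 2, -1.
For λ=2: (A-λI) row 1 is [9, 18], so an eigenvector is (-2, 1).
For λ=-1: (A-λI) row 1 is [12, 18], so an eigenvector is (-3, 2).
General solution: K_1e^(2t)(-2,1) + K_2e^(-t)(-3,2).

u(t) = -2K_1e^(2t) - 3K_2e^(-t), v(t) = K_1e^(2t) + 2K_2e^(-t)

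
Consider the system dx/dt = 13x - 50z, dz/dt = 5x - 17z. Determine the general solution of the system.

Coefficient matrix A = [[13, -50], [5, -17]].
Characteristic polynomial det(A - λI) = λ^2 + 4λ + 29 = 0.
Eigenvalues λ = -2 ± 5i (complex conjugate pair).
For λ=-2+5i: an eigenvector is (-1,0) - i(-3,-1) = (-1 + 3i, 0 + i).
A real fundamental pair from Re and Im of e^((-2+5i)t)v: X_1 = e^(-2t)(cos(5t)·(-1,0) + sin(5t)·(-3,-1)), X_2 = e^(-2t)(sin(5t)·(-1,0) - cos(5t)·(-3,-1)).
General solution: C_1X_1 + C_2X_2.

x(t) = -3C_1e^(-2t)sin(5t) - C_1e^(-2t)cos(5t) - C_2e^(-2t)sin(5t) + 3C_2e^(-2t)cos(5t), z(t) = -C_1e^(-2t)sin(5t) + C_2e^(-2t)cos(5t)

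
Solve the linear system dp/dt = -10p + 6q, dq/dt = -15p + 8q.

Coefficient matrix A = [[-10, 6], [-15, 8]].
Characteristic polynomial det(A - λI) = λ^2 + 2λ + 10 = 0.
Eigenvalues λ = -1 ± 3i (complex conjugate pair).
For λ=-1+3i: an eigenvector is (-1,-1) - i(1,2) = (-1 - i, -1 - 2i).
A real fundamental pair from Re and Im of e^((-1+3i)t)v: X_1 = e^(-t)(cos(3t)·(-1,-1) + sin(3t)·(1,2)), X_2 = e^(-t)(sin(3t)·(-1,-1) - cos(3t)·(1,2)).
General solution: C_1X_1 + C_2X_2.

p(t) = C_1e^(-t)sin(3t) - C_1e^(-t)cos(3t) - C_2e^(-t)sin(3t) - C_2e^(-t)cos(3t), q(t) = 2C_1e^(-t)sin(3t) - C_1e^(-t)cos(3t) - C_2e^(-t)sin(3t) - 2C_2e^(-t)cos(3t)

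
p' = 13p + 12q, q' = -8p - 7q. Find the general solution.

Coefficient matrix A = [[13, 12], [-8, -7]].
Characteristic polynomial det(A - λI) = λ^2 - 6λ + 5 = 0.
Eigenvalues λ = 5, 1.
For λ=5: (A-λI) row 1 is [8, 12], so an eigenvector is (3, -2).
For λ=1: (A-λI) row 1 is [12, 12], so an eigenvector is (-1, 1).
General solution: C_1e^(5t)(3,-2) + C_2e^(t)(-1,1).

p(t) = 3C_1e^(5t) - C_2e^(t), q(t) = -2C_1e^(5t) + C_2e^(t)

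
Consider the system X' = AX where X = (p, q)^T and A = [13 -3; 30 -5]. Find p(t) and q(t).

p(t) = -C_1e^(4t)sin(3t) + C_2e^(4t)cos(3t), q(t) = -3C_1e^(4t)sin(3t) + C_1e^(4t)cos(3t) + C_2e^(4t)sin(3t) + 3C_2e^(4t)cos(3t)

Coefficient matrix A = [[13, -3], [30, -5]].
Characteristic polynomial det(A - λI) = λ^2 - 8λ + 25 = 0.
Eigenvalues λ = 4 ± 3i (complex conjugate pair).
For λ=4+3i: an eigenvector is (0,1) - i(-1,-3) = (0 + i, 1 + 3i).
A real fundamental pair from Re and Im of e^((4+3i)t)v: X_1 = e^(4t)(cos(3t)·(0,1) + sin(3t)·(-1,-3)), X_2 = e^(4t)(sin(3t)·(0,1) - cos(3t)·(-1,-3)).
General solution: C_1X_1 + C_2X_2.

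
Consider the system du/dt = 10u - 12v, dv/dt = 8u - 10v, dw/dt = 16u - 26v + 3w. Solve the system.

u(t) = c_1e^(-2t) + 3c_2e^(2t), v(t) = c_1e^(-2t) + 2c_2e^(2t), w(t) = 2c_1e^(-2t) + 4c_2e^(2t) + c_3e^(3t)

Coefficient matrix A = [[10, -12, 0], [8, -10, 0], [16, -26, 3]].
det(A - λI) = 0 gives eigenvalues λ = -2, 2, 3.
For λ=-2: eigenvector (1,1,2).
For λ=2: eigenvector (3,2,4).
For λ=3: eigenvector (0,0,1).
General solution: c_1e^(-2t)(1,1,2) + c_2e^(2t)(3,2,4) + c_3e^(3t)(0,0,1).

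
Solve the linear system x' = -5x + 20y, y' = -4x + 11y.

Coefficient matrix A = [[-5, 20], [-4, 11]].
Characteristic polynomial det(A - λI) = λ^2 - 6λ + 25 = 0.
Eigenvalues λ = 3 ± 4i (complex conjugate pair).
For λ=3+4i: an eigenvector is (1,0) - i(-2,-1) = (1 + 2i, 0 + i).
A real fundamental pair from Re and Im of e^((3+4i)t)v: X_1 = e^(3t)(cos(4t)·(1,0) + sin(4t)·(-2,-1)), X_2 = e^(3t)(sin(4t)·(1,0) - cos(4t)·(-2,-1)).
General solution: C_1X_1 + C_2X_2.

x(t) = -2C_1e^(3t)sin(4t) + C_1e^(3t)cos(4t) + C_2e^(3t)sin(4t) + 2C_2e^(3t)cos(4t), y(t) = -C_1e^(3t)sin(4t) + C_2e^(3t)cos(4t)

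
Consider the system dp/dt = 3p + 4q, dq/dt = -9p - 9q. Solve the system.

p(t) = -2K_1e^(-3t) - 2K_2te^(-3t) - K_2e^(-3t), q(t) = 3K_1e^(-3t) + 3K_2te^(-3t) + K_2e^(-3t)

Coefficient matrix A = [[3, 4], [-9, -9]].
Characteristic polynomial det(A - λI) = λ^2 + 6λ + 9 = 0.
Single eigenvalue λ = -3 with algebraic multiplicity 2.
Eigenvector v = (-2,3); generalized eigenvector w with (A-λI)w=v is (-1,1).
General solution: e^(-3t)[K_1·v + K_2·(t·v + w)].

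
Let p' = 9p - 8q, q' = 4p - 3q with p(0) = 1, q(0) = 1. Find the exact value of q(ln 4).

4

A = [[9,-8],[4,-3]]; eigenvalues λ = 5, 1.
Eigenvectors: (2,1) for λ=5, (1,1) for λ=1.
From the initial condition, c_1 = 0, c_2 = 1.
q(ln 4) = (0)(4^5)(1) + (1)(4^1)(1) = 4.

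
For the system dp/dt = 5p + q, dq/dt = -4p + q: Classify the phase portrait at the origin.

unstable improper node

A = [[5,1],[-4,1]]; det(A-λI) = λ^2 - 6λ + 9.
repeated λ = 3 with a single eigenvector.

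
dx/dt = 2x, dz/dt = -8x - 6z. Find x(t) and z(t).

Coefficient matrix A = [[2, 0], [-8, -6]].
Characteristic polynomial det(A - λI) = λ^2 + 4λ - 12 = 0.
Eigenvalues λ = 2, -6.
For λ=2: (A-λI) row 2 is [-8, -8], so an eigenvector is (1, -1).
For λ=-6: (A-λI) row 1 is [8, 0], so an eigenvector is (0, 1).
General solution: c_1e^(2t)(1,-1) + c_2e^(-6t)(0,1).

x(t) = c_1e^(2t), z(t) = -c_1e^(2t) + c_2e^(-6t)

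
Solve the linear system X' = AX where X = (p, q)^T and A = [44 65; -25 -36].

Coefficient matrix A = [[44, 65], [-25, -36]].
Characteristic polynomial det(A - λI) = λ^2 - 8λ + 41 = 0.
Eigenvalues λ = 4 ± 5i (complex conjugate pair).
For λ=4+5i: an eigenvector is (2,-1) - i(3,-2) = (2 - 3i, -1 + 2i).
A real fundamental pair from Re and Im of e^((4+5i)t)v: X_1 = e^(4t)(cos(5t)·(2,-1) + sin(5t)·(3,-2)), X_2 = e^(4t)(sin(5t)·(2,-1) - cos(5t)·(3,-2)).
General solution: C_1X_1 + C_2X_2.

p(t) = 3C_1e^(4t)sin(5t) + 2C_1e^(4t)cos(5t) + 2C_2e^(4t)sin(5t) - 3C_2e^(4t)cos(5t), q(t) = -2C_1e^(4t)sin(5t) - C_1e^(4t)cos(5t) - C_2e^(4t)sin(5t) + 2C_2e^(4t)cos(5t)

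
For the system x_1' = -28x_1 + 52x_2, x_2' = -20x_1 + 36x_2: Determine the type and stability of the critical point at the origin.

unstable spiral

A = [[-28,52],[-20,36]]; det(A-λI) = λ^2 - 8λ + 32.
λ = 4 ± 4i: positive real part.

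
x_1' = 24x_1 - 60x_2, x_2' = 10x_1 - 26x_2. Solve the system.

x_1(t) = 2C_1e^(-6t) + 3C_2e^(4t), x_2(t) = C_1e^(-6t) + C_2e^(4t)

Coefficient matrix A = [[24, -60], [10, -26]].
Characteristic polynomial det(A - λI) = λ^2 + 2λ - 24 = 0.
Eigenvalues λ = -6, 4.
For λ=-6: (A-λI) row 1 is [30, -60], so an eigenvector is (2, 1).
For λ=4: (A-λI) row 1 is [20, -60], so an eigenvector is (3, 1).
General solution: C_1e^(-6t)(2,1) + C_2e^(4t)(3,1).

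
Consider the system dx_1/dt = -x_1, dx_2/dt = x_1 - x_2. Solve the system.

x_1(t) = -c_2e^(-t), x_2(t) = -c_1e^(-t) - c_2te^(-t) + 3c_2e^(-t)

Coefficient matrix A = [[-1, 0], [1, -1]].
Characteristic polynomial det(A - λI) = λ^2 + 2λ + 1 = 0.
Single eigenvalue λ = -1 with algebraic multiplicity 2.
Eigenvector v = (0,-1); generalized eigenvector w with (A-λI)w=v is (-1,3).
General solution: e^(-t)[c_1·v + c_2·(t·v + w)].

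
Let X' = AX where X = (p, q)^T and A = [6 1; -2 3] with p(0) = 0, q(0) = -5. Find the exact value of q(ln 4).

A = [[6,1],[-2,3]]; eigenvalues λ = 4, 5.
Eigenvectors: (-1,2) for λ=4, (-1,1) for λ=5.
From the initial condition, c_1 = -5, c_2 = 5.
q(ln 4) = (-5)(4^4)(2) + (5)(4^5)(1) = 2560.

2560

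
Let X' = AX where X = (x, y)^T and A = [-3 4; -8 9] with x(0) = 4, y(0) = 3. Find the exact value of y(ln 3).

-471

A = [[-3,4],[-8,9]]; eigenvalues λ = 1, 5.
Eigenvectors: (1,1) for λ=1, (1,2) for λ=5.
From the initial condition, c_1 = 5, c_2 = -1.
y(ln 3) = (5)(3^1)(1) + (-1)(3^5)(2) = -471.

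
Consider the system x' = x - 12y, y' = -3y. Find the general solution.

x(t) = 3K_1e^(-3t) - K_2e^(t), y(t) = K_1e^(-3t)

Coefficient matrix A = [[1, -12], [0, -3]].
Characteristic polynomial det(A - λI) = λ^2 + 2λ - 3 = 0.
Eigenvalues λ = -3, 1.
For λ=-3: (A-λI) row 1 is [4, -12], so an eigenvector is (3, 1).
For λ=1: (A-λI) row 1 is [0, -12], so an eigenvector is (-1, 0).
General solution: K_1e^(-3t)(3,1) + K_2e^(t)(-1,0).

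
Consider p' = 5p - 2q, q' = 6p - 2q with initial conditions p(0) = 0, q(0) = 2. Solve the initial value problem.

p(t) = -4e^(2t) + 4e^(t), q(t) = -6e^(2t) + 8e^(t)

Coefficient matrix A = [[5, -2], [6, -2]].
Characteristic polynomial det(A - λI) = λ^2 - 3λ + 2 = 0.
Eigenvalues λ = 1, 2.
For λ=1: (A-λI) row 1 is [4, -2], so an eigenvector is (1, 2).
For λ=2: (A-λI) row 1 is [3, -2], so an eigenvector is (-2, -3).
General solution: K_1e^(t)(1,2) + K_2e^(2t)(-2,-3).
Applying p(0)=0, q(0)=2 gives K_1=4, K_2=2.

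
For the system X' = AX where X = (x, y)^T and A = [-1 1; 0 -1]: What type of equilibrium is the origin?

stable improper node

A = [[-1,1],[0,-1]]; det(A-λI) = λ^2 + 2λ + 1.
repeated λ = -1 with a single eigenvector.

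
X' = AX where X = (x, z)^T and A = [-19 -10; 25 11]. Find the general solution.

Coefficient matrix A = [[-19, -10], [25, 11]].
Characteristic polynomial det(A - λI) = λ^2 + 8λ + 41 = 0.
Eigenvalues λ = -4 ± 5i (complex conjugate pair).
For λ=-4+5i: an eigenvector is (1,-2) - i(1,-1) = (1 - i, -2 + i).
A real fundamental pair from Re and Im of e^((-4+5i)t)v: X_1 = e^(-4t)(cos(5t)·(1,-2) + sin(5t)·(1,-1)), X_2 = e^(-4t)(sin(5t)·(1,-2) - cos(5t)·(1,-1)).
General solution: K_1X_1 + K_2X_2.

x(t) = K_1e^(-4t)sin(5t) + K_1e^(-4t)cos(5t) + K_2e^(-4t)sin(5t) - K_2e^(-4t)cos(5t), z(t) = -K_1e^(-4t)sin(5t) - 2K_1e^(-4t)cos(5t) - 2K_2e^(-4t)sin(5t) + K_2e^(-4t)cos(5t)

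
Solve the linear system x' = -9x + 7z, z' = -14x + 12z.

x(t) = -C_1e^(5t) - C_2e^(-2t), z(t) = -2C_1e^(5t) - C_2e^(-2t)

Coefficient matrix A = [[-9, 7], [-14, 12]].
Characteristic polynomial det(A - λI) = λ^2 - 3λ - 10 = 0.
Eigenvalues λ = 5, -2.
For λ=5: (A-λI) row 1 is [-14, 7], so an eigenvector is (-1, -2).
For λ=-2: (A-λI) row 1 is [-7, 7], so an eigenvector is (-1, -1).
General solution: C_1e^(5t)(-1,-2) + C_2e^(-2t)(-1,-1).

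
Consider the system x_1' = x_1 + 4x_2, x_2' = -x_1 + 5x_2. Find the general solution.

Coefficient matrix A = [[1, 4], [-1, 5]].
Characteristic polynomial det(A - λI) = λ^2 - 6λ + 9 = 0.
Single eigenvalue λ = 3 with algebraic multiplicity 2.
Eigenvector v = (-2,-1); generalized eigenvector w with (A-λI)w=v is (-3,-2).
General solution: e^(3t)[c_1·v + c_2·(t·v + w)].

x_1(t) = -2c_1e^(3t) - 2c_2te^(3t) - 3c_2e^(3t), x_2(t) = -c_1e^(3t) - c_2te^(3t) - 2c_2e^(3t)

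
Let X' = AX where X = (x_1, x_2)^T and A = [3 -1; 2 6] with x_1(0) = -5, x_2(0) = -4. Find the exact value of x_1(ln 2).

64

A = [[3,-1],[2,6]]; eigenvalues λ = 4, 5.
Eigenvectors: (1,-1) for λ=4, (1,-2) for λ=5.
From the initial condition, c_1 = -14, c_2 = 9.
x_1(ln 2) = (-14)(2^4)(1) + (9)(2^5)(1) = 64.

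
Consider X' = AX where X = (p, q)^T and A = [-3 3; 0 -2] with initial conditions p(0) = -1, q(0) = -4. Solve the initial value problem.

p(t) = -12e^(-2t) + 11e^(-3t), q(t) = -4e^(-2t)

Coefficient matrix A = [[-3, 3], [0, -2]].
Characteristic polynomial det(A - λI) = λ^2 + 5λ + 6 = 0.
Eigenvalues λ = -3, -2.
For λ=-3: (A-λI) row 1 is [0, 3], so an eigenvector is (1, 0).
For λ=-2: (A-λI) row 1 is [-1, 3], so an eigenvector is (3, 1).
General solution: K_1e^(-3t)(1,0) + K_2e^(-2t)(3,1).
Applying p(0)=-1, q(0)=-4 gives K_1=11, K_2=-4.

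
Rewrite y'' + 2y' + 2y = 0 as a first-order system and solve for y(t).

Let x_1 = y, x_2 = y'. Then x_1' = x_2 and x_2' = -2x_1 - 2x_2.
A = [[0,1],[-2,-2]]; det(A-λI) = λ^2 + 2λ + 2.
Eigenvalues λ = -1 ± i.

y(t) = K_1e^(-t)cos(t) + K_2e^(-t)sin(t)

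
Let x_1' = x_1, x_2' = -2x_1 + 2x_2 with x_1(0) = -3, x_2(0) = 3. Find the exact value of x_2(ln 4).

120

A = [[1,0],[-2,2]]; eigenvalues λ = 2, 1.
Eigenvectors: (0,1) for λ=2, (1,2) for λ=1.
From the initial condition, c_1 = 9, c_2 = -3.
x_2(ln 4) = (9)(4^2)(1) + (-3)(4^1)(2) = 120.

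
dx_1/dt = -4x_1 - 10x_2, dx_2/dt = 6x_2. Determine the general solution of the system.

Coefficient matrix A = [[-4, -10], [0, 6]].
Characteristic polynomial det(A - λI) = λ^2 - 2λ - 24 = 0.
Eigenvalues λ = -4, 6.
For λ=-4: (A-λI) row 1 is [0, -10], so an eigenvector is (-1, 0).
For λ=6: (A-λI) row 1 is [-10, -10], so an eigenvector is (-1, 1).
General solution: c_1e^(-4t)(-1,0) + c_2e^(6t)(-1,1).

x_1(t) = -c_1e^(-4t) - c_2e^(6t), x_2(t) = c_2e^(6t)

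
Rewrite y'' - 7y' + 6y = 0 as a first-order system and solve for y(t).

Let x_1 = y, x_2 = y'. Then x_1' = x_2 and x_2' = -6x_1 + 7x_2.
A = [[0,1],[-6,7]]; det(A-λI) = λ^2 - 7λ + 6.
Eigenvalues λ = 6, 1 with eigenvectors (1,6), (1,1).

y(t) = c_1e^(6t) + c_2e^(t)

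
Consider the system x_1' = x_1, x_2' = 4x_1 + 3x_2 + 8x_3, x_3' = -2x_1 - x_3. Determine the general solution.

x_1(t) = K_2e^(t), x_2(t) = K_1e^(3t) + 2K_2e^(t) - 2K_3e^(-t), x_3(t) = -K_2e^(t) + K_3e^(-t)

Coefficient matrix A = [[1, 0, 0], [4, 3, 8], [-2, 0, -1]].
det(A - λI) = 0 gives eigenvalues λ = 3, 1, -1.
For λ=3: eigenvector (0,1,0).
For λ=1: eigenvector (1,2,-1).
For λ=-1: eigenvector (0,-2,1).
General solution: K_1e^(3t)(0,1,0) + K_2e^(t)(1,2,-1) + K_3e^(-t)(0,-2,1).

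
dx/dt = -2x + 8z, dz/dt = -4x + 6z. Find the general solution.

x(t) = -K_1e^(2t)sin(4t) + K_1e^(2t)cos(4t) + K_2e^(2t)sin(4t) + K_2e^(2t)cos(4t), z(t) = -K_1e^(2t)sin(4t) + K_2e^(2t)cos(4t)

Coefficient matrix A = [[-2, 8], [-4, 6]].
Characteristic polynomial det(A - λI) = λ^2 - 4λ + 20 = 0.
Eigenvalues λ = 2 ± 4i (complex conjugate pair).
For λ=2+4i: an eigenvector is (1,0) - i(-1,-1) = (1 + i, 0 + i).
A real fundamental pair from Re and Im of e^((2+4i)t)v: X_1 = e^(2t)(cos(4t)·(1,0) + sin(4t)·(-1,-1)), X_2 = e^(2t)(sin(4t)·(1,0) - cos(4t)·(-1,-1)).
General solution: K_1X_1 + K_2X_2.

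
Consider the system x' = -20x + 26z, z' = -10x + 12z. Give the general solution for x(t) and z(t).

x(t) = 2C_1e^(-4t)sin(2t) + 3C_1e^(-4t)cos(2t) + 3C_2e^(-4t)sin(2t) - 2C_2e^(-4t)cos(2t), z(t) = C_1e^(-4t)sin(2t) + 2C_1e^(-4t)cos(2t) + 2C_2e^(-4t)sin(2t) - C_2e^(-4t)cos(2t)

Coefficient matrix A = [[-20, 26], [-10, 12]].
Characteristic polynomial det(A - λI) = λ^2 + 8λ + 20 = 0.
Eigenvalues λ = -4 ± 2i (complex conjugate pair).
For λ=-4+2i: an eigenvector is (3,2) - i(2,1) = (3 - 2i, 2 - i).
A real fundamental pair from Re and Im of e^((-4+2i)t)v: X_1 = e^(-4t)(cos(2t)·(3,2) + sin(2t)·(2,1)), X_2 = e^(-4t)(sin(2t)·(3,2) - cos(2t)·(2,1)).
General solution: C_1X_1 + C_2X_2.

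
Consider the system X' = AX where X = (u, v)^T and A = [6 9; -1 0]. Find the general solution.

u(t) = 3C_1e^(3t) + 3C_2te^(3t) - 2C_2e^(3t), v(t) = -C_1e^(3t) - C_2te^(3t) + C_2e^(3t)

Coefficient matrix A = [[6, 9], [-1, 0]].
Characteristic polynomial det(A - λI) = λ^2 - 6λ + 9 = 0.
Single eigenvalue λ = 3 with algebraic multiplicity 2.
Eigenvector v = (3,-1); generalized eigenvector w with (A-λI)w=v is (-2,1).
General solution: e^(3t)[C_1·v + C_2·(t·v + w)].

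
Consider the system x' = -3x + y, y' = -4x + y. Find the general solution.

Coefficient matrix A = [[-3, 1], [-4, 1]].
Characteristic polynomial det(A - λI) = λ^2 + 2λ + 1 = 0.
Single eigenvalue λ = -1 with algebraic multiplicity 2.
Eigenvector v = (1,2); generalized eigenvector w with (A-λI)w=v is (-1,-1).
General solution: e^(-t)[c_1·v + c_2·(t·v + w)].

x(t) = c_1e^(-t) + c_2te^(-t) - c_2e^(-t), y(t) = 2c_1e^(-t) + 2c_2te^(-t) - c_2e^(-t)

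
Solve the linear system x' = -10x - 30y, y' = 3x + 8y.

x(t) = -3K_1e^(-t)sin(3t) + K_1e^(-t)cos(3t) + K_2e^(-t)sin(3t) + 3K_2e^(-t)cos(3t), y(t) = K_1e^(-t)sin(3t) - K_2e^(-t)cos(3t)

Coefficient matrix A = [[-10, -30], [3, 8]].
Characteristic polynomial det(A - λI) = λ^2 + 2λ + 10 = 0.
Eigenvalues λ = -1 ± 3i (complex conjugate pair).
For λ=-1+3i: an eigenvector is (1,0) - i(-3,1) = (1 + 3i, 0 - i).
A real fundamental pair from Re and Im of e^((-1+3i)t)v: X_1 = e^(-t)(cos(3t)·(1,0) + sin(3t)·(-3,1)), X_2 = e^(-t)(sin(3t)·(1,0) - cos(3t)·(-3,1)).
General solution: K_1X_1 + K_2X_2.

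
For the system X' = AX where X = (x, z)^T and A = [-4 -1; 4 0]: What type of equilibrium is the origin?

A = [[-4,-1],[4,0]]; det(A-λI) = λ^2 + 4λ + 4.
repeated λ = -2 with a single eigenvector.

stable improper node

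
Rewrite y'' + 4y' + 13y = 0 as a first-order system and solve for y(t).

Let x_1 = y, x_2 = y'. Then x_1' = x_2 and x_2' = -13x_1 - 4x_2.
A = [[0,1],[-13,-4]]; det(A-λI) = λ^2 + 4λ + 13.
Eigenvalues λ = -2 ± 3i.

y(t) = K_1e^(-2t)cos(3t) + K_2e^(-2t)sin(3t)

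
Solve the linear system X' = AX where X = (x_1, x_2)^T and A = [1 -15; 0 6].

x_1(t) = 3K_1e^(6t) - K_2e^(t), x_2(t) = -K_1e^(6t)

Coefficient matrix A = [[1, -15], [0, 6]].
Characteristic polynomial det(A - λI) = λ^2 - 7λ + 6 = 0.
Eigenvalues λ = 6, 1.
For λ=6: (A-λI) row 1 is [-5, -15], so an eigenvector is (3, -1).
For λ=1: (A-λI) row 1 is [0, -15], so an eigenvector is (-1, 0).
General solution: K_1e^(6t)(3,-1) + K_2e^(t)(-1,0).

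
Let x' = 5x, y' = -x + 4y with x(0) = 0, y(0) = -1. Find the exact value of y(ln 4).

-256

A = [[5,0],[-1,4]]; eigenvalues λ = 5, 4.
Eigenvectors: (-1,1) for λ=5, (0,-1) for λ=4.
From the initial condition, c_1 = 0, c_2 = 1.
y(ln 4) = (0)(4^5)(1) + (1)(4^4)(-1) = -256.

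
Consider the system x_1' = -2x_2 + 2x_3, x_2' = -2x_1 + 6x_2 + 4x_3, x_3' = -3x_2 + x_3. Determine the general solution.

Coefficient matrix A = [[0, -2, 2], [-2, 6, 4], [0, -3, 1]].
det(A - λI) = 0 gives eigenvalues λ = 4, 2, 1.
For λ=4: eigenvector (1,-1,1).
For λ=2: eigenvector (-4,1,-3).
For λ=1: eigenvector (2,0,1).
General solution: K_1e^(4t)(1,-1,1) + K_2e^(2t)(-4,1,-3) + K_3e^(t)(2,0,1).

x_1(t) = K_1e^(4t) - 4K_2e^(2t) + 2K_3e^(t), x_2(t) = -K_1e^(4t) + K_2e^(2t), x_3(t) = K_1e^(4t) - 3K_2e^(2t) + K_3e^(t)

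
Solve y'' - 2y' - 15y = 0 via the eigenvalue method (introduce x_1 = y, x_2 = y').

y(t) = c_1e^(5t) + c_2e^(-3t)

Let x_1 = y, x_2 = y'. Then x_1' = x_2 and x_2' = 15x_1 + 2x_2.
A = [[0,1],[15,2]]; det(A-λI) = λ^2 - 2λ - 15.
Eigenvalues λ = 5, -3 with eigenvectors (1,5), (1,-3).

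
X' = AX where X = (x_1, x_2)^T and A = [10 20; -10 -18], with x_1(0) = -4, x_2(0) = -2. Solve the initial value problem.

x_1(t) = -48e^(-4t)sin(2t) - 4e^(-4t)cos(2t), x_2(t) = 34e^(-4t)sin(2t) - 2e^(-4t)cos(2t)

Coefficient matrix A = [[10, 20], [-10, -18]].
Characteristic polynomial det(A - λI) = λ^2 + 8λ + 20 = 0.
Eigenvalues λ = -4 ± 2i (complex conjugate pair).
For λ=-4+2i: an eigenvector is (3,-2) - i(1,-1) = (3 - i, -2 + i).
A real fundamental pair from Re and Im of e^((-4+2i)t)v: X_1 = e^(-4t)(cos(2t)·(3,-2) + sin(2t)·(1,-1)), X_2 = e^(-4t)(sin(2t)·(3,-2) - cos(2t)·(1,-1)).
General solution: c_1X_1 + c_2X_2.
Applying x_1(0)=-4, x_2(0)=-2 gives c_1=-6, c_2=-14.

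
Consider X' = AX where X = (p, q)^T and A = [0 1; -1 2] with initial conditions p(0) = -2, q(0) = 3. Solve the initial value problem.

p(t) = 5te^(t) - 2e^(t), q(t) = 5te^(t) + 3e^(t)

Coefficient matrix A = [[0, 1], [-1, 2]].
Characteristic polynomial det(A - λI) = λ^2 - 2λ + 1 = 0.
Single eigenvalue λ = 1 with algebraic multiplicity 2.
Eigenvector v = (1,1); generalized eigenvector w with (A-λI)w=v is (1,2).
General solution: e^(t)[K_1·v + K_2·(t·v + w)].
Applying p(0)=-2, q(0)=3 gives K_1=-7, K_2=5.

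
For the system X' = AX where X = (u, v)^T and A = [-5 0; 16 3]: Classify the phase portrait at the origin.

saddle

A = [[-5,0],[16,3]]; det(A-λI) = λ^2 + 2λ - 15.
λ = 3, -5: opposite signs.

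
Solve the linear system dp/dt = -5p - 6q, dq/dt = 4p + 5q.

Coefficient matrix A = [[-5, -6], [4, 5]].
Characteristic polynomial det(A - λI) = λ^2 - 1 = 0.
Eigenvalues λ = 1, -1.
For λ=1: (A-λI) row 1 is [-6, -6], so an eigenvector is (-1, 1).
For λ=-1: (A-λI) row 1 is [-4, -6], so an eigenvector is (-3, 2).
General solution: C_1e^(t)(-1,1) + C_2e^(-t)(-3,2).

p(t) = -C_1e^(t) - 3C_2e^(-t), q(t) = C_1e^(t) + 2C_2e^(-t)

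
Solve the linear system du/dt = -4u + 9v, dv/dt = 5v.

u(t) = -c_1e^(5t) + c_2e^(-4t), v(t) = -c_1e^(5t)

Coefficient matrix A = [[-4, 9], [0, 5]].
Characteristic polynomial det(A - λI) = λ^2 - λ - 20 = 0.
Eigenvalues λ = 5, -4.
For λ=5: (A-λI) row 1 is [-9, 9], so an eigenvector is (-1, -1).
For λ=-4: (A-λI) row 1 is [0, 9], so an eigenvector is (1, 0).
General solution: c_1e^(5t)(-1,-1) + c_2e^(-4t)(1,0).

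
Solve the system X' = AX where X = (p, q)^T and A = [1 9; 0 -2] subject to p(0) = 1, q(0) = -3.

Coefficient matrix A = [[1, 9], [0, -2]].
Characteristic polynomial det(A - λI) = λ^2 + λ - 2 = 0.
Eigenvalues λ = -2, 1.
For λ=-2: (A-λI) row 1 is [3, 9], so an eigenvector is (-3, 1).
For λ=1: (A-λI) row 1 is [0, 9], so an eigenvector is (1, 0).
General solution: c_1e^(-2t)(-3,1) + c_2e^(t)(1,0).
Applying p(0)=1, q(0)=-3 gives c_1=-3, c_2=-8.

p(t) = -8e^(t) + 9e^(-2t), q(t) = -3e^(-2t)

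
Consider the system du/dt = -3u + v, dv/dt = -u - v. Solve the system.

Coefficient matrix A = [[-3, 1], [-1, -1]].
Characteristic polynomial det(A - λI) = λ^2 + 4λ + 4 = 0.
Single eigenvalue λ = -2 with algebraic multiplicity 2.
Eigenvector v = (1,1); generalized eigenvector w with (A-λI)w=v is (2,3).
General solution: e^(-2t)[K_1·v + K_2·(t·v + w)].

u(t) = K_1e^(-2t) + K_2te^(-2t) + 2K_2e^(-2t), v(t) = K_1e^(-2t) + K_2te^(-2t) + 3K_2e^(-2t)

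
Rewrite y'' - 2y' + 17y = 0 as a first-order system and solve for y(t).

Let x_1 = y, x_2 = y'. Then x_1' = x_2 and x_2' = -17x_1 + 2x_2.
A = [[0,1],[-17,2]]; det(A-λI) = λ^2 - 2λ + 17.
Eigenvalues λ = 1 ± 4i.

y(t) = K_1e^(t)cos(4t) + K_2e^(t)sin(4t)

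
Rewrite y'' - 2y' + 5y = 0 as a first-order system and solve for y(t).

y(t) = C_1e^(t)cos(2t) + C_2e^(t)sin(2t)

Let x_1 = y, x_2 = y'. Then x_1' = x_2 and x_2' = -5x_1 + 2x_2.
A = [[0,1],[-5,2]]; det(A-λI) = λ^2 - 2λ + 5.
Eigenvalues λ = 1 ± 2i.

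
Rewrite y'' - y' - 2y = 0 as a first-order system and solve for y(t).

y(t) = K_1e^(2t) + K_2e^(-t)

Let x_1 = y, x_2 = y'. Then x_1' = x_2 and x_2' = 2x_1 + x_2.
A = [[0,1],[2,1]]; det(A-λI) = λ^2 - λ - 2.
Eigenvalues λ = 2, -1 with eigenvectors (1,2), (1,-1).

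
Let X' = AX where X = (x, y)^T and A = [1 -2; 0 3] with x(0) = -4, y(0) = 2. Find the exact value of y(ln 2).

A = [[1,-2],[0,3]]; eigenvalues λ = 3, 1.
Eigenvectors: (-1,1) for λ=3, (-1,0) for λ=1.
From the initial condition, c_1 = 2, c_2 = 2.
y(ln 2) = (2)(2^3)(1) + (2)(2^1)(0) = 16.

16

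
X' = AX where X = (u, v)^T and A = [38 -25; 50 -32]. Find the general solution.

Coefficient matrix A = [[38, -25], [50, -32]].
Characteristic polynomial det(A - λI) = λ^2 - 6λ + 34 = 0.
Eigenvalues λ = 3 ± 5i (complex conjugate pair).
For λ=3+5i: an eigenvector is (-1,-1) - i(-2,-3) = (-1 + 2i, -1 + 3i).
A real fundamental pair from Re and Im of e^((3+5i)t)v: X_1 = e^(3t)(cos(5t)·(-1,-1) + sin(5t)·(-2,-3)), X_2 = e^(3t)(sin(5t)·(-1,-1) - cos(5t)·(-2,-3)).
General solution: C_1X_1 + C_2X_2.

u(t) = -2C_1e^(3t)sin(5t) - C_1e^(3t)cos(5t) - C_2e^(3t)sin(5t) + 2C_2e^(3t)cos(5t), v(t) = -3C_1e^(3t)sin(5t) - C_1e^(3t)cos(5t) - C_2e^(3t)sin(5t) + 3C_2e^(3t)cos(5t)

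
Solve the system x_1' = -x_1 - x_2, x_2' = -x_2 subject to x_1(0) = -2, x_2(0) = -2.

x_1(t) = 2te^(-t) - 2e^(-t), x_2(t) = -2e^(-t)

Coefficient matrix A = [[-1, -1], [0, -1]].
Characteristic polynomial det(A - λI) = λ^2 + 2λ + 1 = 0.
Single eigenvalue λ = -1 with algebraic multiplicity 2.
Eigenvector v = (1,0); generalized eigenvector w with (A-λI)w=v is (2,-1).
General solution: e^(-t)[c_1·v + c_2·(t·v + w)].
Applying x_1(0)=-2, x_2(0)=-2 gives c_1=-6, c_2=2.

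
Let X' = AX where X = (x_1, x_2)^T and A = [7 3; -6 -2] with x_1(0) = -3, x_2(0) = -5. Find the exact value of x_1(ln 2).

A = [[7,3],[-6,-2]]; eigenvalues λ = 4, 1.
Eigenvectors: (1,-1) for λ=4, (-1,2) for λ=1.
From the initial condition, c_1 = -11, c_2 = -8.
x_1(ln 2) = (-11)(2^4)(1) + (-8)(2^1)(-1) = -160.

-160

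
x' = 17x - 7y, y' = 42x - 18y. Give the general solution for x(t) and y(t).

x(t) = -c_1e^(-4t) - c_2e^(3t), y(t) = -3c_1e^(-4t) - 2c_2e^(3t)

Coefficient matrix A = [[17, -7], [42, -18]].
Characteristic polynomial det(A - λI) = λ^2 + λ - 12 = 0.
Eigenvalues λ = -4, 3.
For λ=-4: (A-λI) row 1 is [21, -7], so an eigenvector is (-1, -3).
For λ=3: (A-λI) row 1 is [14, -7], so an eigenvector is (-1, -2).
General solution: c_1e^(-4t)(-1,-3) + c_2e^(3t)(-1,-2).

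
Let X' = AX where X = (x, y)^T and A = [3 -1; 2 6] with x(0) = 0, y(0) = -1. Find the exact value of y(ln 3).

-405

A = [[3,-1],[2,6]]; eigenvalues λ = 4, 5.
Eigenvectors: (1,-1) for λ=4, (-1,2) for λ=5.
From the initial condition, c_1 = -1, c_2 = -1.
y(ln 3) = (-1)(3^4)(-1) + (-1)(3^5)(2) = -405.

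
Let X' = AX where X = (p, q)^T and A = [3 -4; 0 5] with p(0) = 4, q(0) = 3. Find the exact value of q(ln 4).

3072

A = [[3,-4],[0,5]]; eigenvalues λ = 5, 3.
Eigenvectors: (-2,1) for λ=5, (-1,0) for λ=3.
From the initial condition, c_1 = 3, c_2 = -10.
q(ln 4) = (3)(4^5)(1) + (-10)(4^3)(0) = 3072.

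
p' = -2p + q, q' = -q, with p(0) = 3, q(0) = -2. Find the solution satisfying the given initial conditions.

p(t) = -2e^(-t) + 5e^(-2t), q(t) = -2e^(-t)

Coefficient matrix A = [[-2, 1], [0, -1]].
Characteristic polynomial det(A - λI) = λ^2 + 3λ + 2 = 0.
Eigenvalues λ = -1, -2.
For λ=-1: (A-λI) row 1 is [-1, 1], so an eigenvector is (-1, -1).
For λ=-2: (A-λI) row 1 is [0, 1], so an eigenvector is (1, 0).
General solution: c_1e^(-t)(-1,-1) + c_2e^(-2t)(1,0).
Applying p(0)=3, q(0)=-2 gives c_1=2, c_2=5.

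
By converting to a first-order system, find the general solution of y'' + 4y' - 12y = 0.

Let x_1 = y, x_2 = y'. Then x_1' = x_2 and x_2' = 12x_1 - 4x_2.
A = [[0,1],[12,-4]]; det(A-λI) = λ^2 + 4λ - 12.
Eigenvalues λ = 2, -6 with eigenvectors (1,2), (1,-6).

y(t) = C_1e^(2t) + C_2e^(-6t)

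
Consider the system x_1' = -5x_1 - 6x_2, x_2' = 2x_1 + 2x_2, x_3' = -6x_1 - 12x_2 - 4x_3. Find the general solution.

x_1(t) = -3C_1e^(-t) - 2C_2e^(-2t), x_2(t) = 2C_1e^(-t) + C_2e^(-2t), x_3(t) = -2C_1e^(-t) + C_3e^(-4t)

Coefficient matrix A = [[-5, -6, 0], [2, 2, 0], [-6, -12, -4]].
det(A - λI) = 0 gives eigenvalues λ = -1, -2, -4.
For λ=-1: eigenvector (-3,2,-2).
For λ=-2: eigenvector (-2,1,0).
For λ=-4: eigenvector (0,0,1).
General solution: C_1e^(-t)(-3,2,-2) + C_2e^(-2t)(-2,1,0) + C_3e^(-4t)(0,0,1).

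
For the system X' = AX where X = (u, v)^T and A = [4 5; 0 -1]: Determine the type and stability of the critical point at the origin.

A = [[4,5],[0,-1]]; det(A-λI) = λ^2 - 3λ - 4.
λ = -1, 4: opposite signs.

saddle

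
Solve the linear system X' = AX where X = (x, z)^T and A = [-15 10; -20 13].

x(t) = c_1e^(-t)sin(2t) + 2c_1e^(-t)cos(2t) + 2c_2e^(-t)sin(2t) - c_2e^(-t)cos(2t), z(t) = c_1e^(-t)sin(2t) + 3c_1e^(-t)cos(2t) + 3c_2e^(-t)sin(2t) - c_2e^(-t)cos(2t)

Coefficient matrix A = [[-15, 10], [-20, 13]].
Characteristic polynomial det(A - λI) = λ^2 + 2λ + 5 = 0.
Eigenvalues λ = -1 ± 2i (complex conjugate pair).
For λ=-1+2i: an eigenvector is (2,3) - i(1,1) = (2 - i, 3 - i).
A real fundamental pair from Re and Im of e^((-1+2i)t)v: X_1 = e^(-t)(cos(2t)·(2,3) + sin(2t)·(1,1)), X_2 = e^(-t)(sin(2t)·(2,3) - cos(2t)·(1,1)).
General solution: c_1X_1 + c_2X_2.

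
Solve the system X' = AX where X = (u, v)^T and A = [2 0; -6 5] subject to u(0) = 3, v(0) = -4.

Coefficient matrix A = [[2, 0], [-6, 5]].
Characteristic polynomial det(A - λI) = λ^2 - 7λ + 10 = 0.
Eigenvalues λ = 5, 2.
For λ=5: (A-λI) row 1 is [-3, 0], so an eigenvector is (0, 1).
For λ=2: (A-λI) row 2 is [-6, 3], so an eigenvector is (-1, -2).
General solution: c_1e^(5t)(0,1) + c_2e^(2t)(-1,-2).
Applying u(0)=3, v(0)=-4 gives c_1=-10, c_2=-3.

u(t) = 3e^(2t), v(t) = -10e^(5t) + 6e^(2t)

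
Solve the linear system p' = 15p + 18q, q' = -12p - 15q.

p(t) = -3c_1e^(3t) - c_2e^(-3t), q(t) = 2c_1e^(3t) + c_2e^(-3t)

Coefficient matrix A = [[15, 18], [-12, -15]].
Characteristic polynomial det(A - λI) = λ^2 - 9 = 0.
Eigenvalues λ = 3, -3.
For λ=3: (A-λI) row 1 is [12, 18], so an eigenvector is (-3, 2).
For λ=-3: (A-λI) row 1 is [18, 18], so an eigenvector is (-1, 1).
General solution: c_1e^(3t)(-3,2) + c_2e^(-3t)(-1,1).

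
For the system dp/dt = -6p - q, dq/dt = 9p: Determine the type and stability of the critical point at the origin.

A = [[-6,-1],[9,0]]; det(A-λI) = λ^2 + 6λ + 9.
repeated λ = -3 with a single eigenvector.

stable improper node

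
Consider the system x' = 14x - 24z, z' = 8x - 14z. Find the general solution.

x(t) = -3c_1e^(-2t) - 2c_2e^(2t), z(t) = -2c_1e^(-2t) - c_2e^(2t)

Coefficient matrix A = [[14, -24], [8, -14]].
Characteristic polynomial det(A - λI) = λ^2 - 4 = 0.
Eigenvalues λ = -2, 2.
For λ=-2: (A-λI) row 1 is [16, -24], so an eigenvector is (-3, -2).
For λ=2: (A-λI) row 1 is [12, -24], so an eigenvector is (-2, -1).
General solution: c_1e^(-2t)(-3,-2) + c_2e^(2t)(-2,-1).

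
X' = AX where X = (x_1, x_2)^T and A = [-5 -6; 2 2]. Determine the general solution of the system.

x_1(t) = 3c_1e^(-t) + 2c_2e^(-2t), x_2(t) = -2c_1e^(-t) - c_2e^(-2t)

Coefficient matrix A = [[-5, -6], [2, 2]].
Characteristic polynomial det(A - λI) = λ^2 + 3λ + 2 = 0.
Eigenvalues λ = -1, -2.
For λ=-1: (A-λI) row 1 is [-4, -6], so an eigenvector is (3, -2).
For λ=-2: (A-λI) row 1 is [-3, -6], so an eigenvector is (2, -1).
General solution: c_1e^(-t)(3,-2) + c_2e^(-2t)(2,-1).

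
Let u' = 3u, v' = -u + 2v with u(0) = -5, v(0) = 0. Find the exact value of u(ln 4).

-320

A = [[3,0],[-1,2]]; eigenvalues λ = 3, 2.
Eigenvectors: (-1,1) for λ=3, (0,1) for λ=2.
From the initial condition, c_1 = 5, c_2 = -5.
u(ln 4) = (5)(4^3)(-1) + (-5)(4^2)(0) = -320.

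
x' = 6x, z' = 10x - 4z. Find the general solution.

x(t) = -K_2e^(6t), z(t) = K_1e^(-4t) - K_2e^(6t)

Coefficient matrix A = [[6, 0], [10, -4]].
Characteristic polynomial det(A - λI) = λ^2 - 2λ - 24 = 0.
Eigenvalues λ = -4, 6.
For λ=-4: (A-λI) row 1 is [10, 0], so an eigenvector is (0, 1).
For λ=6: (A-λI) row 2 is [10, -10], so an eigenvector is (-1, -1).
General solution: K_1e^(-4t)(0,1) + K_2e^(6t)(-1,-1).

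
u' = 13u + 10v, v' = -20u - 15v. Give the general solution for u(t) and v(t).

u(t) = 2C_1e^(-t)sin(2t) + C_1e^(-t)cos(2t) + C_2e^(-t)sin(2t) - 2C_2e^(-t)cos(2t), v(t) = -3C_1e^(-t)sin(2t) - C_1e^(-t)cos(2t) - C_2e^(-t)sin(2t) + 3C_2e^(-t)cos(2t)

Coefficient matrix A = [[13, 10], [-20, -15]].
Characteristic polynomial det(A - λI) = λ^2 + 2λ + 5 = 0.
Eigenvalues λ = -1 ± 2i (complex conjugate pair).
For λ=-1+2i: an eigenvector is (1,-1) - i(2,-3) = (1 - 2i, -1 + 3i).
A real fundamental pair from Re and Im of e^((-1+2i)t)v: X_1 = e^(-t)(cos(2t)·(1,-1) + sin(2t)·(2,-3)), X_2 = e^(-t)(sin(2t)·(1,-1) - cos(2t)·(2,-3)).
General solution: C_1X_1 + C_2X_2.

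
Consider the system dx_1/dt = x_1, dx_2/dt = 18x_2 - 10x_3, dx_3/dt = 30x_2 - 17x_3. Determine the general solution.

Coefficient matrix A = [[1, 0, 0], [0, 18, -10], [0, 30, -17]].
det(A - λI) = 0 gives eigenvalues λ = 1, 3, -2.
For λ=1: eigenvector (1,0,0).
For λ=3: eigenvector (0,2,3).
For λ=-2: eigenvector (0,1,2).
General solution: c_1e^(t)(1,0,0) + c_2e^(3t)(0,2,3) + c_3e^(-2t)(0,1,2).

x_1(t) = c_1e^(t), x_2(t) = 2c_2e^(3t) + c_3e^(-2t), x_3(t) = 3c_2e^(3t) + 2c_3e^(-2t)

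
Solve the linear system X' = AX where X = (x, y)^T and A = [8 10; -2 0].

x(t) = -2K_1e^(4t)sin(2t) - K_1e^(4t)cos(2t) - K_2e^(4t)sin(2t) + 2K_2e^(4t)cos(2t), y(t) = K_1e^(4t)sin(2t) - K_2e^(4t)cos(2t)

Coefficient matrix A = [[8, 10], [-2, 0]].
Characteristic polynomial det(A - λI) = λ^2 - 8λ + 20 = 0.
Eigenvalues λ = 4 ± 2i (complex conjugate pair).
For λ=4+2i: an eigenvector is (-1,0) - i(-2,1) = (-1 + 2i, 0 - i).
A real fundamental pair from Re and Im of e^((4+2i)t)v: X_1 = e^(4t)(cos(2t)·(-1,0) + sin(2t)·(-2,1)), X_2 = e^(4t)(sin(2t)·(-1,0) - cos(2t)·(-2,1)).
General solution: K_1X_1 + K_2X_2.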